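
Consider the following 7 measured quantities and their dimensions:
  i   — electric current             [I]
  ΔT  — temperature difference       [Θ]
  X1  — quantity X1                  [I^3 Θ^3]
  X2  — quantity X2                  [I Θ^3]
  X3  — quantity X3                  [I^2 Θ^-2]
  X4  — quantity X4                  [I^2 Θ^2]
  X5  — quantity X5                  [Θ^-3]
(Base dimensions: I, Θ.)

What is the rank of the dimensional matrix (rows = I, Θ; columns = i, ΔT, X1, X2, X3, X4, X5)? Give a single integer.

2

Write exponents as rows I,Θ / cols i,ΔT,X1,X2,X3,X4,X5:
  I: [ 1  0  3  1  2  2  0]
  Θ: [ 0  1  3  3 -2  2 -3]
Row reduction gives pivot columns i,ΔT; rank = 2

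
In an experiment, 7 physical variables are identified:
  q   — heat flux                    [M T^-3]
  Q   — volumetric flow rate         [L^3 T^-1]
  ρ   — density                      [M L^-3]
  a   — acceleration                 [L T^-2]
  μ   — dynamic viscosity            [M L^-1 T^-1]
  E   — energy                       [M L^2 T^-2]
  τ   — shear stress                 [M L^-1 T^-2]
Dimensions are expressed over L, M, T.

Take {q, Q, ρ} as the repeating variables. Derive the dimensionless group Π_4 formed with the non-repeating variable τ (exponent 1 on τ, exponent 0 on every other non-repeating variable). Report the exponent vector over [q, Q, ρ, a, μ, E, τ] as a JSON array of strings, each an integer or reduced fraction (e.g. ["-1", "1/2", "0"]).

Write exponents as rows L,M,T / cols q,Q,ρ,a,μ,E,τ:
  L: [ 0  3 -3  1 -1  2 -1]
  M: [ 1  0  1  0  1  1  1]
  T: [-3 -1  0 -2 -1 -2 -2]
Echelon form has 3 nonzero rows (pivots: q,Q,ρ)
Pivot set = {q,Q,ρ}, free = {a,μ,E,τ}
RREF:
  r0: [   1    0    0  5/6  1/6  1/6  2/3]
  r1: [   0    1    0 -1/2  1/2  3/2    0]
  r2: [   0    0    1 -5/6  5/6  5/6  1/3]
Fix exponent of τ at 1, a at 0, μ at 0, E at 0; solve each RREF row for its pivot's exponent:
  r0: exp(q) + (2/3)·1 = 0 ⇒ exp(q) = -2/3
  r1: exp(Q) + (0)·1 = 0 ⇒ exp(Q) = 0
  r2: exp(ρ) + (1/3)·1 = 0 ⇒ exp(ρ) = -1/3
Π_4 = q^(-2/3) · ρ^(-1/3) · τ

["-2/3", "0", "-1/3", "0", "0", "0", "1"]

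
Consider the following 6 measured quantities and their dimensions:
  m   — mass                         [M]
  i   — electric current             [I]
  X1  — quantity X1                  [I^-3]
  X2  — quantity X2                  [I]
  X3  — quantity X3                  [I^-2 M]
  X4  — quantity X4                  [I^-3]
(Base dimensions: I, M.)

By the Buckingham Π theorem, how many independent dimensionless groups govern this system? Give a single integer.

Exponent matrix [I,M] × [m,i,X1,X2,X3,X4]:
  I: [ 0  1 -3  1 -2 -3]
  M: [ 1  0  0  0  1  0]
Echelon form has 2 nonzero rows (pivots: m,i)
6 vars − rank 2 = 4 Π groups

4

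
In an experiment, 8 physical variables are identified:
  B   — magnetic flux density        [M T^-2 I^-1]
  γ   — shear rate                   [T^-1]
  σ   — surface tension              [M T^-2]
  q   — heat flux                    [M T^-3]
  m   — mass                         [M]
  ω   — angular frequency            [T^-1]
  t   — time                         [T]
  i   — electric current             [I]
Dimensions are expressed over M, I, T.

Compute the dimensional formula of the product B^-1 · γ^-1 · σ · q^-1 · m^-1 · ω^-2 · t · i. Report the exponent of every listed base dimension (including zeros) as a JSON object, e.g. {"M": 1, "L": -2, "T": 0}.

Dimensional matrix (M×I×T by B×γ×σ×q×m×ω×t×i):
  M: [ 1  0  1  1  1  0  0  0]
  I: [-1  0  0  0  0  0  0  1]
  T: [-2 -1 -2 -3  0 -1  1  0]
  [M]: (-1)·1+(-1)·0+(1)·1+(-1)·1+(-1)·1+(-2)·0+(1)·0+(1)·0 = -2
  [I]: (-1)·-1+(-1)·0+(1)·0+(-1)·0+(-1)·0+(-2)·0+(1)·0+(1)·1 = 2
  [T]: (-1)·-2+(-1)·-1+(1)·-2+(-1)·-3+(-1)·0+(-2)·-1+(1)·1+(1)·0 = 7
⇒ M^-2 I^2 T^7

{"M": -2, "I": 2, "T": 7}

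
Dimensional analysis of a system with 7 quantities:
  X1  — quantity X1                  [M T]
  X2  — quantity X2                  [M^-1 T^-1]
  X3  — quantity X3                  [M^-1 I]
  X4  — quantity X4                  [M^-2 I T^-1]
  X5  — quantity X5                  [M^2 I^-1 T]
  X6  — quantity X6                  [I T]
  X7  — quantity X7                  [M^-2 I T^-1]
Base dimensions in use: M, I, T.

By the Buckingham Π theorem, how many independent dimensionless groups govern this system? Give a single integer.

5

Dimensional matrix (M×I×T by X1×X2×X3×X4×X5×X6×X7):
  M: [ 1 -1 -1 -2  2  0 -2]
  I: [ 0  0  1  1 -1  1  1]
  T: [ 1 -1  0 -1  1  1 -1]
Row reduction gives pivot columns X1,X3; rank = 2
7 vars − rank 2 = 5 Π groups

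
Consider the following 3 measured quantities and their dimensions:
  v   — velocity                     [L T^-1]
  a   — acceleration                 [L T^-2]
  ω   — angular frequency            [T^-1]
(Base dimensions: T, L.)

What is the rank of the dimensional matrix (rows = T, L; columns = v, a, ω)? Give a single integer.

Exponent matrix [T,L] × [v,a,ω]:
  T: [-1 -2 -1]
  L: [ 1  1  0]
Echelon form has 2 nonzero rows (pivots: v,a)

2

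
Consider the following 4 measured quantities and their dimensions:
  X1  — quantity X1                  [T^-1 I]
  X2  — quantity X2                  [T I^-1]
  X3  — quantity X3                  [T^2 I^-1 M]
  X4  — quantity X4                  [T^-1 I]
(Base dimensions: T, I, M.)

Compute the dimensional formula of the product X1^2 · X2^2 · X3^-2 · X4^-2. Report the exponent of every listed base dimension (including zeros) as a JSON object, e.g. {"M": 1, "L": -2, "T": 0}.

Write exponents as rows T,I,M / cols X1,X2,X3,X4:
  T: [-1  1  2 -1]
  I: [ 1 -1 -1  1]
  M: [ 0  0  1  0]
  [T]: (2)·-1+(2)·1+(-2)·2+(-2)·-1 = -2
  [I]: (2)·1+(2)·-1+(-2)·-1+(-2)·1 = 0
  [M]: (2)·0+(2)·0+(-2)·1+(-2)·0 = -2
⇒ T^-2 M^-2

{"T": -2, "I": 0, "M": -2}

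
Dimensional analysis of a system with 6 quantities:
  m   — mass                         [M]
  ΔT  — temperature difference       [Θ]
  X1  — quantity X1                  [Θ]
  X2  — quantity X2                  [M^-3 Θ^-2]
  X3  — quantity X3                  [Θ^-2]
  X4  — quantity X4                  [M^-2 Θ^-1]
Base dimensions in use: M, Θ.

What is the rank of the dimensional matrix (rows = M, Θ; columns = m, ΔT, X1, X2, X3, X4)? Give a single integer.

2

Write exponents as rows M,Θ / cols m,ΔT,X1,X2,X3,X4:
  M: [ 1  0  0 -3  0 -2]
  Θ: [ 0  1  1 -2 -2 -1]
Row reduction gives pivot columns m,ΔT; rank = 2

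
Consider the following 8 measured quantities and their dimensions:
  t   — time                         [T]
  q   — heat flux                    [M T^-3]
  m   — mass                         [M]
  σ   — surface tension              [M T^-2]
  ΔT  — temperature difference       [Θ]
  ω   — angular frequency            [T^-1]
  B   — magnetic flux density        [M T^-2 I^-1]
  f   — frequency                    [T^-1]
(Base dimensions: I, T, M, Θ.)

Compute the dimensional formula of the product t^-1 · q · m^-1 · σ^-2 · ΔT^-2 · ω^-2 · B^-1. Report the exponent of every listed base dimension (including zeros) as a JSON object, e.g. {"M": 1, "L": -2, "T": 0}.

Exponent matrix [I,T,M,Θ] × [t,q,m,σ,ΔT,ω,B,f]:
  I: [ 0  0  0  0  0  0 -1  0]
  T: [ 1 -3  0 -2  0 -1 -2 -1]
  M: [ 0  1  1  1  0  0  1  0]
  Θ: [ 0  0  0  0  1  0  0  0]
  [I]: (-1)·0+(1)·0+(-1)·0+(-2)·0+(-2)·0+(-2)·0+(-1)·-1 = 1
  [T]: (-1)·1+(1)·-3+(-1)·0+(-2)·-2+(-2)·0+(-2)·-1+(-1)·-2 = 4
  [M]: (-1)·0+(1)·1+(-1)·1+(-2)·1+(-2)·0+(-2)·0+(-1)·1 = -3
  [Θ]: (-1)·0+(1)·0+(-1)·0+(-2)·0+(-2)·1+(-2)·0+(-1)·0 = -2
⇒ I T^4 M^-3 Θ^-2

{"I": 1, "T": 4, "M": -3, "Θ": -2}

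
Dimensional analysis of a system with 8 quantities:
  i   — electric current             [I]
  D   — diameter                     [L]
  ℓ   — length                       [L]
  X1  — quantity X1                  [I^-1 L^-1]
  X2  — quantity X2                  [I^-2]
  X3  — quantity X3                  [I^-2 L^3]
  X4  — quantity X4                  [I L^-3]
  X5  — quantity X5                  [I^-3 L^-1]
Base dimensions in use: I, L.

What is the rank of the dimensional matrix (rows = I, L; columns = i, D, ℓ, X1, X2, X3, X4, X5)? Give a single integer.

2

Exponent matrix [I,L] × [i,D,ℓ,X1,X2,X3,X4,X5]:
  I: [ 1  0  0 -1 -2 -2  1 -3]
  L: [ 0  1  1 -1  0  3 -3 -1]
RREF → pivots at {i,D} ⇒ r = 2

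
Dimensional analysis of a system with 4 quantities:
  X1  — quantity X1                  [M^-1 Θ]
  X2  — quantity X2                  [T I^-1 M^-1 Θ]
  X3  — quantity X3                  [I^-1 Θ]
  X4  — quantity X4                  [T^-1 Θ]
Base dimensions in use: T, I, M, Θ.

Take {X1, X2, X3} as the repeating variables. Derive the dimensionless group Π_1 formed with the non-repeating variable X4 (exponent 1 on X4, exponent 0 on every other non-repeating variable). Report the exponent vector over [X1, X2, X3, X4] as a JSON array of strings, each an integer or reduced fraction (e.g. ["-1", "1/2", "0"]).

["-1", "1", "-1", "1"]

Exponent matrix [T,I,M,Θ] × [X1,X2,X3,X4]:
  T: [ 0  1  0 -1]
  I: [ 0 -1 -1  0]
  M: [-1 -1  0  0]
  Θ: [ 1  1  1  1]
RREF → pivots at {X1,X2,X3} ⇒ r = 3
Repeat: X1,X2,X3; free: X4
RREF:
  r0: [   1    0    0    1]
  r1: [   0    1    0   -1]
  r2: [   0    0    1    1]
  r3: [   0    0    0    0]
Fix exponent of X4 at 1; solve each RREF row for its pivot's exponent:
  r0: exp(X1) + (1)·1 = 0 ⇒ exp(X1) = -1
  r1: exp(X2) + (-1)·1 = 0 ⇒ exp(X2) = 1
  r2: exp(X3) + (1)·1 = 0 ⇒ exp(X3) = -1
Π_1 = X1^-1 · X2 · X3^-1 · X4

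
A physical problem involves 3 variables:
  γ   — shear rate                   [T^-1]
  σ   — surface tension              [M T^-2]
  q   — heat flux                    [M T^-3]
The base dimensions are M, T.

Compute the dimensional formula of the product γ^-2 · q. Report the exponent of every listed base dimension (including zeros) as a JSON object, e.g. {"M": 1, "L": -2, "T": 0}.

Dimensional matrix (M×T by γ×σ×q):
  M: [ 0  1  1]
  T: [-1 -2 -3]
  [M]: (-2)·0+(1)·1 = 1
  [T]: (-2)·-1+(1)·-3 = -1
⇒ M T^-1

{"M": 1, "T": -1}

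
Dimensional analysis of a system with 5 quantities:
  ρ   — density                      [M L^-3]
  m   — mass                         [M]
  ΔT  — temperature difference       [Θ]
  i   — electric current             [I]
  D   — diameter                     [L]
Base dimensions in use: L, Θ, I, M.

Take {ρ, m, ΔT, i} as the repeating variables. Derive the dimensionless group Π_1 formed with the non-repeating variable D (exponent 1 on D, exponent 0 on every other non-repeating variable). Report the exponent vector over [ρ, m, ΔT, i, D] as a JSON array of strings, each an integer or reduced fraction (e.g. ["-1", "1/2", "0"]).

["1/3", "-1/3", "0", "0", "1"]

Exponent matrix [L,Θ,I,M] × [ρ,m,ΔT,i,D]:
  L: [-3  0  0  0  1]
  Θ: [ 0  0  1  0  0]
  I: [ 0  0  0  1  0]
  M: [ 1  1  0  0  0]
Row reduction gives pivot columns ρ,m,ΔT,i; rank = 4
Repeat: ρ,m,ΔT,i; free: D
RREF:
  r0: [   1    0    0    0 -1/3]
  r1: [   0    1    0    0  1/3]
  r2: [   0    0    1    0    0]
  r3: [   0    0    0    1    0]
Fix exponent of D at 1; solve each RREF row for its pivot's exponent:
  r0: exp(ρ) + (-1/3)·1 = 0 ⇒ exp(ρ) = 1/3
  r1: exp(m) + (1/3)·1 = 0 ⇒ exp(m) = -1/3
  r2: exp(ΔT) + (0)·1 = 0 ⇒ exp(ΔT) = 0
  r3: exp(i) + (0)·1 = 0 ⇒ exp(i) = 0
Π_1 = ρ^(1/3) · m^(-1/3) · D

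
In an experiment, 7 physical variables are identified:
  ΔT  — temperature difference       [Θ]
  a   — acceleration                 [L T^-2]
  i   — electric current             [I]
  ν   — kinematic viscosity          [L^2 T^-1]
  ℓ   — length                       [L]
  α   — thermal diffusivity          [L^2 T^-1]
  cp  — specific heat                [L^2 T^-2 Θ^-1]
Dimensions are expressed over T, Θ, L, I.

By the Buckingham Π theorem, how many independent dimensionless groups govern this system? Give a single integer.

3

Dimensional matrix (T×Θ×L×I by ΔT×a×i×ν×ℓ×α×cp):
  T: [ 0 -2  0 -1  0 -1 -2]
  Θ: [ 1  0  0  0  0  0 -1]
  L: [ 0  1  0  2  1  2  2]
  I: [ 0  0  1  0  0  0  0]
Row reduction gives pivot columns ΔT,a,i,ν; rank = 4
Π count = n − r = 7 − 4 = 3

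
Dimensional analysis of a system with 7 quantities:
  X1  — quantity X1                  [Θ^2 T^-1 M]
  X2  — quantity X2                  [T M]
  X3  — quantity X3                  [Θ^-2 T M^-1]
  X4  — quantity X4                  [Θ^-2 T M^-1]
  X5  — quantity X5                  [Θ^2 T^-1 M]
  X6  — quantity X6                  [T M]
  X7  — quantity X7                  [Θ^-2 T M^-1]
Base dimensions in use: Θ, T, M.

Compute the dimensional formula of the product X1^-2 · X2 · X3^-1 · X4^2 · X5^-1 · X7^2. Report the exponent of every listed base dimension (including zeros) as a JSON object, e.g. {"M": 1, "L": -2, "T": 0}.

{"Θ": -12, "T": 7, "M": -5}

Exponent matrix [Θ,T,M] × [X1,X2,X3,X4,X5,X6,X7]:
  Θ: [ 2  0 -2 -2  2  0 -2]
  T: [-1  1  1  1 -1  1  1]
  M: [ 1  1 -1 -1  1  1 -1]
  [Θ]: (-2)·2+(1)·0+(-1)·-2+(2)·-2+(-1)·2+(2)·-2 = -12
  [T]: (-2)·-1+(1)·1+(-1)·1+(2)·1+(-1)·-1+(2)·1 = 7
  [M]: (-2)·1+(1)·1+(-1)·-1+(2)·-1+(-1)·1+(2)·-1 = -5
⇒ Θ^-12 T^7 M^-5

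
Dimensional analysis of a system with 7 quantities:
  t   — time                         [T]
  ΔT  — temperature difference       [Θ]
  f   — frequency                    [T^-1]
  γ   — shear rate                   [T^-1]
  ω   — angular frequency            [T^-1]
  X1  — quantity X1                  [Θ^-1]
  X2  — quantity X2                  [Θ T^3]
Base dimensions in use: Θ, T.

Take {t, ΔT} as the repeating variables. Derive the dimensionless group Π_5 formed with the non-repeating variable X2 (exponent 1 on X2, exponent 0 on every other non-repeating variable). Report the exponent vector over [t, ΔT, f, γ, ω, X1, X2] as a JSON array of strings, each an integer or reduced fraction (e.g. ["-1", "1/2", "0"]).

["-3", "-1", "0", "0", "0", "0", "1"]

Exponent matrix [Θ,T] × [t,ΔT,f,γ,ω,X1,X2]:
  Θ: [ 0  1  0  0  0 -1  1]
  T: [ 1  0 -1 -1 -1  0  3]
RREF → pivots at {t,ΔT} ⇒ r = 2
Repeat: t,ΔT; free: f,γ,ω,X1,X2
RREF:
  r0: [   1    0   -1   -1   -1    0    3]
  r1: [   0    1    0    0    0   -1    1]
Fix exponent of X2 at 1, f at 0, γ at 0, ω at 0, X1 at 0; solve each RREF row for its pivot's exponent:
  r0: exp(t) + (3)·1 = 0 ⇒ exp(t) = -3
  r1: exp(ΔT) + (1)·1 = 0 ⇒ exp(ΔT) = -1
Π_5 = t^-3 · ΔT^-1 · X2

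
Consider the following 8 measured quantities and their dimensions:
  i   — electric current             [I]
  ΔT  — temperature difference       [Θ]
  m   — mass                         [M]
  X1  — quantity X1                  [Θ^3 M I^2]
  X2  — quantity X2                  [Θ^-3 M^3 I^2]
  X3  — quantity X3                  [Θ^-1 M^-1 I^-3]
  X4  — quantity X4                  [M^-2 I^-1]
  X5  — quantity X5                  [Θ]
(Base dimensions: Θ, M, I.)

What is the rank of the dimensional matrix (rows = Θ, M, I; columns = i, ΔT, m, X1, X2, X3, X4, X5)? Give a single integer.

Exponent matrix [Θ,M,I] × [i,ΔT,m,X1,X2,X3,X4,X5]:
  Θ: [ 0  1  0  3 -3 -1  0  1]
  M: [ 0  0  1  1  3 -1 -2  0]
  I: [ 1  0  0  2  2 -3 -1  0]
RREF → pivots at {i,ΔT,m} ⇒ r = 3

3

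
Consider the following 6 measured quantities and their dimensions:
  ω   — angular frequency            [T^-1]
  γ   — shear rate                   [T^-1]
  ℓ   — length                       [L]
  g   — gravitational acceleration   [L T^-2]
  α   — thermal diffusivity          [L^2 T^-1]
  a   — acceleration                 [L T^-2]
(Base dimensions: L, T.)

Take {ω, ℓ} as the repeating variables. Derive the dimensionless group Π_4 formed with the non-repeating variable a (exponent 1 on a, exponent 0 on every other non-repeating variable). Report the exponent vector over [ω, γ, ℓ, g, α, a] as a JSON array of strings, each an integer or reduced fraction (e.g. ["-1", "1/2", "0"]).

["-2", "0", "-1", "0", "0", "1"]

Exponent matrix [L,T] × [ω,γ,ℓ,g,α,a]:
  L: [ 0  0  1  1  2  1]
  T: [-1 -1  0 -2 -1 -2]
Row reduction gives pivot columns ω,ℓ; rank = 2
Pivot set = {ω,ℓ}, free = {γ,g,α,a}
RREF:
  r0: [   1    1    0    2    1    2]
  r1: [   0    0    1    1    2    1]
Fix exponent of a at 1, γ at 0, g at 0, α at 0; solve each RREF row for its pivot's exponent:
  r0: exp(ω) + (2)·1 = 0 ⇒ exp(ω) = -2
  r1: exp(ℓ) + (1)·1 = 0 ⇒ exp(ℓ) = -1
Π_4 = ω^-2 · ℓ^-1 · a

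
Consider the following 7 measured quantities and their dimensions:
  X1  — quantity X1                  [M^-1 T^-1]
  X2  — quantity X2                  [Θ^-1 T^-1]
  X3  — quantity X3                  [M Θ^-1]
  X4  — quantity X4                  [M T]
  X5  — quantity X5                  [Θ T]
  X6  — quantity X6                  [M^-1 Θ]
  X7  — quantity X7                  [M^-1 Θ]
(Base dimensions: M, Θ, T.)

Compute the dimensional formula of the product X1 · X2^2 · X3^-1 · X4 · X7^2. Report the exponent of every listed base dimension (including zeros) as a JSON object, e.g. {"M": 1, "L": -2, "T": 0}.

{"M": -3, "Θ": 1, "T": -2}

Write exponents as rows M,Θ,T / cols X1,X2,X3,X4,X5,X6,X7:
  M: [-1  0  1  1  0 -1 -1]
  Θ: [ 0 -1 -1  0  1  1  1]
  T: [-1 -1  0  1  1  0  0]
  [M]: (1)·-1+(2)·0+(-1)·1+(1)·1+(2)·-1 = -3
  [Θ]: (1)·0+(2)·-1+(-1)·-1+(1)·0+(2)·1 = 1
  [T]: (1)·-1+(2)·-1+(-1)·0+(1)·1+(2)·0 = -2
⇒ M^-3 Θ T^-2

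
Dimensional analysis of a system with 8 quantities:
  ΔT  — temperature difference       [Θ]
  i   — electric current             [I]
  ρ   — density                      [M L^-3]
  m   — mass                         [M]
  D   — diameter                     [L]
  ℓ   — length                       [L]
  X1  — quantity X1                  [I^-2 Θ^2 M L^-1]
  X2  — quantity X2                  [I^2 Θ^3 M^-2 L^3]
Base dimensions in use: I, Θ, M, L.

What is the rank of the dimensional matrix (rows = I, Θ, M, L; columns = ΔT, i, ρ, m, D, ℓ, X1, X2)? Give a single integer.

Dimensional matrix (I×Θ×M×L by ΔT×i×ρ×m×D×ℓ×X1×X2):
  I: [ 0  1  0  0  0  0 -2  2]
  Θ: [ 1  0  0  0  0  0  2  3]
  M: [ 0  0  1  1  0  0  1 -2]
  L: [ 0  0 -3  0  1  1 -1  3]
Echelon form has 4 nonzero rows (pivots: ΔT,i,ρ,m)

4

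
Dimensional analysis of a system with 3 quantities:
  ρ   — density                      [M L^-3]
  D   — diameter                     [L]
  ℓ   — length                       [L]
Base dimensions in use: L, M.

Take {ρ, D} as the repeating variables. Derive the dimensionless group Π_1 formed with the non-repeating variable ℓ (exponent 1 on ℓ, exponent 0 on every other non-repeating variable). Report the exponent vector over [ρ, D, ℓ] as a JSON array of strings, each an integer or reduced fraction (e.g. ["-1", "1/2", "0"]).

Dimensional matrix (L×M by ρ×D×ℓ):
  L: [-3  1  1]
  M: [ 1  0  0]
Echelon form has 2 nonzero rows (pivots: ρ,D)
Pivot set = {ρ,D}, free = {ℓ}
RREF:
  r0: [   1    0    0]
  r1: [   0    1    1]
Fix exponent of ℓ at 1; solve each RREF row for its pivot's exponent:
  r0: exp(ρ) + (0)·1 = 0 ⇒ exp(ρ) = 0
  r1: exp(D) + (1)·1 = 0 ⇒ exp(D) = -1
Π_1 = D^-1 · ℓ

["0", "-1", "1"]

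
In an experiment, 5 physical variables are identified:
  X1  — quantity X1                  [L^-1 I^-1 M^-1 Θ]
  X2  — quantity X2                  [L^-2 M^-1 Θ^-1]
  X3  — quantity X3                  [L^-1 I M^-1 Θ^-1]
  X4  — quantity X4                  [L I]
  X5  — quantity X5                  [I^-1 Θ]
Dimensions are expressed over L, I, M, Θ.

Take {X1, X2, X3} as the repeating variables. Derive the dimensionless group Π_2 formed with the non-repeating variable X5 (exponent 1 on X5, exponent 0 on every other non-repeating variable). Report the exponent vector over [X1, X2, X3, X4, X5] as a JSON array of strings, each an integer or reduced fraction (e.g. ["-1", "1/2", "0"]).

["-1/2", "0", "1/2", "0", "1"]

Dimensional matrix (L×I×M×Θ by X1×X2×X3×X4×X5):
  L: [-1 -2 -1  1  0]
  I: [-1  0  1  1 -1]
  M: [-1 -1 -1  0  0]
  Θ: [ 1 -1 -1  0  1]
Row reduction gives pivot columns X1,X2,X3; rank = 3
Pivot set = {X1,X2,X3}, free = {X4,X5}
RREF:
  r0: [   1    0    0    0  1/2]
  r1: [   0    1    0   -1    0]
  r2: [   0    0    1    1 -1/2]
  r3: [   0    0    0    0    0]
Fix exponent of X5 at 1, X4 at 0; solve each RREF row for its pivot's exponent:
  r0: exp(X1) + (1/2)·1 = 0 ⇒ exp(X1) = -1/2
  r1: exp(X2) + (0)·1 = 0 ⇒ exp(X2) = 0
  r2: exp(X3) + (-1/2)·1 = 0 ⇒ exp(X3) = 1/2
Π_2 = X1^(-1/2) · X3^(1/2) · X5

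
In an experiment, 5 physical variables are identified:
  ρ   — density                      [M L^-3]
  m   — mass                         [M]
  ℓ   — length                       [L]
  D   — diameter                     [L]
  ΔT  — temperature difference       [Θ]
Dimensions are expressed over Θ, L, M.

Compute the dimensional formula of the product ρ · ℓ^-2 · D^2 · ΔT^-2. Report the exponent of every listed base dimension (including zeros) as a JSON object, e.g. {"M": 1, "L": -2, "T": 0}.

{"Θ": -2, "L": -3, "M": 1}

Dimensional matrix (Θ×L×M by ρ×m×ℓ×D×ΔT):
  Θ: [ 0  0  0  0  1]
  L: [-3  0  1  1  0]
  M: [ 1  1  0  0  0]
  [Θ]: (1)·0+(-2)·0+(2)·0+(-2)·1 = -2
  [L]: (1)·-3+(-2)·1+(2)·1+(-2)·0 = -3
  [M]: (1)·1+(-2)·0+(2)·0+(-2)·0 = 1
⇒ Θ^-2 L^-3 M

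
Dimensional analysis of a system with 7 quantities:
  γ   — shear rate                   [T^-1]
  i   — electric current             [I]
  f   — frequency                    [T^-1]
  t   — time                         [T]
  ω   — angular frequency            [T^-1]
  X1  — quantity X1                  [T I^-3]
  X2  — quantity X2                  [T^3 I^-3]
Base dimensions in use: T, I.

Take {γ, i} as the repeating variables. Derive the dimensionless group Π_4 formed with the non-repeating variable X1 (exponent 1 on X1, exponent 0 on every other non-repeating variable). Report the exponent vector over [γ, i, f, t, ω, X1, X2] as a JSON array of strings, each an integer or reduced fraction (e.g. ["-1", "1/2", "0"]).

["1", "3", "0", "0", "0", "1", "0"]

Exponent matrix [T,I] × [γ,i,f,t,ω,X1,X2]:
  T: [-1  0 -1  1 -1  1  3]
  I: [ 0  1  0  0  0 -3 -3]
RREF → pivots at {γ,i} ⇒ r = 2
Pivot set = {γ,i}, free = {f,t,ω,X1,X2}
RREF:
  r0: [   1    0    1   -1    1   -1   -3]
  r1: [   0    1    0    0    0   -3   -3]
Fix exponent of X1 at 1, f at 0, t at 0, ω at 0, X2 at 0; solve each RREF row for its pivot's exponent:
  r0: exp(γ) + (-1)·1 = 0 ⇒ exp(γ) = 1
  r1: exp(i) + (-3)·1 = 0 ⇒ exp(i) = 3
Π_4 = γ · i^3 · X1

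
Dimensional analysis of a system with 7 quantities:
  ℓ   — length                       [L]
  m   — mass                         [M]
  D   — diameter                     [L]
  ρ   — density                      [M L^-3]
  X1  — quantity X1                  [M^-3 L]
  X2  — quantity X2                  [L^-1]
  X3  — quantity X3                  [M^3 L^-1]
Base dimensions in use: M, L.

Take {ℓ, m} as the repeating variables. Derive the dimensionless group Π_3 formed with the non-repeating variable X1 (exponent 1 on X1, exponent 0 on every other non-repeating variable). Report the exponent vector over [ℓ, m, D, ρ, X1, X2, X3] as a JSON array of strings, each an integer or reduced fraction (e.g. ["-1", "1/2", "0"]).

["-1", "3", "0", "0", "1", "0", "0"]

Exponent matrix [M,L] × [ℓ,m,D,ρ,X1,X2,X3]:
  M: [ 0  1  0  1 -3  0  3]
  L: [ 1  0  1 -3  1 -1 -1]
Echelon form has 2 nonzero rows (pivots: ℓ,m)
Repeat: ℓ,m; free: D,ρ,X1,X2,X3
RREF:
  r0: [   1    0    1   -3    1   -1   -1]
  r1: [   0    1    0    1   -3    0    3]
Fix exponent of X1 at 1, D at 0, ρ at 0, X2 at 0, X3 at 0; solve each RREF row for its pivot's exponent:
  r0: exp(ℓ) + (1)·1 = 0 ⇒ exp(ℓ) = -1
  r1: exp(m) + (-3)·1 = 0 ⇒ exp(m) = 3
Π_3 = ℓ^-1 · m^3 · X1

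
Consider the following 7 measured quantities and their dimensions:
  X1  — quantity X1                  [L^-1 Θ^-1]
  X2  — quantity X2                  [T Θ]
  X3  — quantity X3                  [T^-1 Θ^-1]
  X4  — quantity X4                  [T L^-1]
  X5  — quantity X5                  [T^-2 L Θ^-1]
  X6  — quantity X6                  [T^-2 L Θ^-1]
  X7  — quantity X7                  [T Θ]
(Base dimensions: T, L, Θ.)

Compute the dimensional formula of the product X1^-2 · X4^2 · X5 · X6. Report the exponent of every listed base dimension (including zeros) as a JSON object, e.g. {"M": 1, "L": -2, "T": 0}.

{"T": -2, "L": 2, "Θ": 0}

Dimensional matrix (T×L×Θ by X1×X2×X3×X4×X5×X6×X7):
  T: [ 0  1 -1  1 -2 -2  1]
  L: [-1  0  0 -1  1  1  0]
  Θ: [-1  1 -1  0 -1 -1  1]
  [T]: (-2)·0+(2)·1+(1)·-2+(1)·-2 = -2
  [L]: (-2)·-1+(2)·-1+(1)·1+(1)·1 = 2
  [Θ]: (-2)·-1+(2)·0+(1)·-1+(1)·-1 = 0
⇒ T^-2 L^2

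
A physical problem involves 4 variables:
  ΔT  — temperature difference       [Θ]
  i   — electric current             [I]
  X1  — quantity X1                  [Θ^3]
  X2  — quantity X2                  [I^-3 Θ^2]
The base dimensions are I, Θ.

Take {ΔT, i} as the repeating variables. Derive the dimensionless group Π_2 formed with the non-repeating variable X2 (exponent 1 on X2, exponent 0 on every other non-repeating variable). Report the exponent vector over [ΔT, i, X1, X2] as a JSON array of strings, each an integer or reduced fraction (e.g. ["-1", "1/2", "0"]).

Write exponents as rows I,Θ / cols ΔT,i,X1,X2:
  I: [ 0  1  0 -3]
  Θ: [ 1  0  3  2]
Echelon form has 2 nonzero rows (pivots: ΔT,i)
Repeat: ΔT,i; free: X1,X2
RREF:
  r0: [   1    0    3    2]
  r1: [   0    1    0   -3]
Fix exponent of X2 at 1, X1 at 0; solve each RREF row for its pivot's exponent:
  r0: exp(ΔT) + (2)·1 = 0 ⇒ exp(ΔT) = -2
  r1: exp(i) + (-3)·1 = 0 ⇒ exp(i) = 3
Π_2 = ΔT^-2 · i^3 · X2

["-2", "3", "0", "1"]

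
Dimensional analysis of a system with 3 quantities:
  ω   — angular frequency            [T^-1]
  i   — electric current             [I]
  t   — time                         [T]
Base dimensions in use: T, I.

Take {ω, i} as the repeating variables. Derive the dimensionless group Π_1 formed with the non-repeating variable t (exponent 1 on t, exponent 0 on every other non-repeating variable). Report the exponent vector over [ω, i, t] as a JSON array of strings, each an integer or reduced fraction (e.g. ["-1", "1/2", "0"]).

["1", "0", "1"]

Write exponents as rows T,I / cols ω,i,t:
  T: [-1  0  1]
  I: [ 0  1  0]
Row reduction gives pivot columns ω,i; rank = 2
Pivot set = {ω,i}, free = {t}
RREF:
  r0: [   1    0   -1]
  r1: [   0    1    0]
Fix exponent of t at 1; solve each RREF row for its pivot's exponent:
  r0: exp(ω) + (-1)·1 = 0 ⇒ exp(ω) = 1
  r1: exp(i) + (0)·1 = 0 ⇒ exp(i) = 0
Π_1 = ω · t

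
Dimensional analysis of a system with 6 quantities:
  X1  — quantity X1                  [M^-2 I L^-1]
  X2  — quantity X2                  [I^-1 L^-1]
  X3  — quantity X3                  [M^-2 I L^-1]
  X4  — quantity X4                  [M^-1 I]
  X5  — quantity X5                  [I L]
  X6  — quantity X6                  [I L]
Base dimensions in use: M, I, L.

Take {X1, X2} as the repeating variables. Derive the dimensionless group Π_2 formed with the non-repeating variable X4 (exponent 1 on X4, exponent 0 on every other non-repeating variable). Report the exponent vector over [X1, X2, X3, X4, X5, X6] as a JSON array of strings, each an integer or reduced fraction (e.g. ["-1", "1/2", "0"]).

Write exponents as rows M,I,L / cols X1,X2,X3,X4,X5,X6:
  M: [-2  0 -2 -1  0  0]
  I: [ 1 -1  1  1  1  1]
  L: [-1 -1 -1  0  1  1]
Echelon form has 2 nonzero rows (pivots: X1,X2)
Pivot set = {X1,X2}, free = {X3,X4,X5,X6}
RREF:
  r0: [   1    0    1  1/2    0    0]
  r1: [   0    1    0 -1/2   -1   -1]
  r2: [   0    0    0    0    0    0]
Fix exponent of X4 at 1, X3 at 0, X5 at 0, X6 at 0; solve each RREF row for its pivot's exponent:
  r0: exp(X1) + (1/2)·1 = 0 ⇒ exp(X1) = -1/2
  r1: exp(X2) + (-1/2)·1 = 0 ⇒ exp(X2) = 1/2
Π_2 = X1^(-1/2) · X2^(1/2) · X4

["-1/2", "1/2", "0", "1", "0", "0"]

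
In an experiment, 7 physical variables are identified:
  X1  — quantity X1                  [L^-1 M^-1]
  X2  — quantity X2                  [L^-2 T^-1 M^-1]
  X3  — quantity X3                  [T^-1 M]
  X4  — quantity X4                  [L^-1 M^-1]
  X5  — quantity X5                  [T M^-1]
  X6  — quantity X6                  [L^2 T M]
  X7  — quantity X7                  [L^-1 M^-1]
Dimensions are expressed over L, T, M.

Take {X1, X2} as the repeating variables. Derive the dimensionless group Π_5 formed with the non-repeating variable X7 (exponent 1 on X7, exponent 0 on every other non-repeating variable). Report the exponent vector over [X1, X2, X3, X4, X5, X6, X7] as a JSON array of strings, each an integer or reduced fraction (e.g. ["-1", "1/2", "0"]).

Write exponents as rows L,T,M / cols X1,X2,X3,X4,X5,X6,X7:
  L: [-1 -2  0 -1  0  2 -1]
  T: [ 0 -1 -1  0  1  1  0]
  M: [-1 -1  1 -1 -1  1 -1]
Row reduction gives pivot columns X1,X2; rank = 2
Pivot set = {X1,X2}, free = {X3,X4,X5,X6,X7}
RREF:
  r0: [   1    0   -2    1    2    0    1]
  r1: [   0    1    1    0   -1   -1    0]
  r2: [   0    0    0    0    0    0    0]
Fix exponent of X7 at 1, X3 at 0, X4 at 0, X5 at 0, X6 at 0; solve each RREF row for its pivot's exponent:
  r0: exp(X1) + (1)·1 = 0 ⇒ exp(X1) = -1
  r1: exp(X2) + (0)·1 = 0 ⇒ exp(X2) = 0
Π_5 = X1^-1 · X7

["-1", "0", "0", "0", "0", "0", "1"]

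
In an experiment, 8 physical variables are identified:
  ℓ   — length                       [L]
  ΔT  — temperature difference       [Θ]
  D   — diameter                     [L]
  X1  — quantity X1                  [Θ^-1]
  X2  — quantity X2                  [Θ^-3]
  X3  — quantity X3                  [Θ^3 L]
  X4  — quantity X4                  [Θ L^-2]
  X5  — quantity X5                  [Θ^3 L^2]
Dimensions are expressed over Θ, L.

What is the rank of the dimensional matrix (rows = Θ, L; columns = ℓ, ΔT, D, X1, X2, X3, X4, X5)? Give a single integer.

Write exponents as rows Θ,L / cols ℓ,ΔT,D,X1,X2,X3,X4,X5:
  Θ: [ 0  1  0 -1 -3  3  1  3]
  L: [ 1  0  1  0  0  1 -2  2]
Row reduction gives pivot columns ℓ,ΔT; rank = 2

2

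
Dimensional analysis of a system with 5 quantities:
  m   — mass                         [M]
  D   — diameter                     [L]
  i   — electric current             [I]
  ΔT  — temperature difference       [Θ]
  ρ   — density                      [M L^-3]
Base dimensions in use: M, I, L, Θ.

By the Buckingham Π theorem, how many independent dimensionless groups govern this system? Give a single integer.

Write exponents as rows M,I,L,Θ / cols m,D,i,ΔT,ρ:
  M: [ 1  0  0  0  1]
  I: [ 0  0  1  0  0]
  L: [ 0  1  0  0 -3]
  Θ: [ 0  0  0  1  0]
Row reduction gives pivot columns m,D,i,ΔT; rank = 4
Π count = n − r = 5 − 4 = 1

1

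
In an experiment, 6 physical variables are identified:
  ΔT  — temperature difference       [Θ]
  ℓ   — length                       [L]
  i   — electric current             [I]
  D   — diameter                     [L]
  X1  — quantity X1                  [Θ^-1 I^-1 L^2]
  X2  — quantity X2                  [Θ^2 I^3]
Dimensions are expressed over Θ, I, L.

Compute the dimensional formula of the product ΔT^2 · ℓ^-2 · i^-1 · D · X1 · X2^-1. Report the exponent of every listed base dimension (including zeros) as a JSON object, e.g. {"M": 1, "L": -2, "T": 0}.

Exponent matrix [Θ,I,L] × [ΔT,ℓ,i,D,X1,X2]:
  Θ: [ 1  0  0  0 -1  2]
  I: [ 0  0  1  0 -1  3]
  L: [ 0  1  0  1  2  0]
  [Θ]: (2)·1+(-2)·0+(-1)·0+(1)·0+(1)·-1+(-1)·2 = -1
  [I]: (2)·0+(-2)·0+(-1)·1+(1)·0+(1)·-1+(-1)·3 = -5
  [L]: (2)·0+(-2)·1+(-1)·0+(1)·1+(1)·2+(-1)·0 = 1
⇒ Θ^-1 I^-5 L

{"Θ": -1, "I": -5, "L": 1}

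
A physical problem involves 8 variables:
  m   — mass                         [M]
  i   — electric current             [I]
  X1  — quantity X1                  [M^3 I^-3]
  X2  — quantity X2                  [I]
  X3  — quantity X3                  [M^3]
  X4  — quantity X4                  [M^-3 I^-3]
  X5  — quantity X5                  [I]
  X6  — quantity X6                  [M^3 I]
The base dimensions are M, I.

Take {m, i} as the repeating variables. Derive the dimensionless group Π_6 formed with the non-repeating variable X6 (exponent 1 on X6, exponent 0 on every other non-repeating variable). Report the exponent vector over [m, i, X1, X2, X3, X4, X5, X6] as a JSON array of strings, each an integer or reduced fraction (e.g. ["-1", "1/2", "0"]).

["-3", "-1", "0", "0", "0", "0", "0", "1"]

Exponent matrix [M,I] × [m,i,X1,X2,X3,X4,X5,X6]:
  M: [ 1  0  3  0  3 -3  0  3]
  I: [ 0  1 -3  1  0 -3  1  1]
RREF → pivots at {m,i} ⇒ r = 2
Pivot set = {m,i}, free = {X1,X2,X3,X4,X5,X6}
RREF:
  r0: [   1    0    3    0    3   -3    0    3]
  r1: [   0    1   -3    1    0   -3    1    1]
Fix exponent of X6 at 1, X1 at 0, X2 at 0, X3 at 0, X4 at 0, X5 at 0; solve each RREF row for its pivot's exponent:
  r0: exp(m) + (3)·1 = 0 ⇒ exp(m) = -3
  r1: exp(i) + (1)·1 = 0 ⇒ exp(i) = -1
Π_6 = m^-3 · i^-1 · X6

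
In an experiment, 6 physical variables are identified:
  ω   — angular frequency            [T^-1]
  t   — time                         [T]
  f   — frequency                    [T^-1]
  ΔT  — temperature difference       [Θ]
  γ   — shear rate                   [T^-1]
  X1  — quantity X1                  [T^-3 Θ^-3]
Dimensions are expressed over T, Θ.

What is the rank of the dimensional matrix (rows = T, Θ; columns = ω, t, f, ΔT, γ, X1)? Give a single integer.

Write exponents as rows T,Θ / cols ω,t,f,ΔT,γ,X1:
  T: [-1  1 -1  0 -1 -3]
  Θ: [ 0  0  0  1  0 -3]
RREF → pivots at {ω,ΔT} ⇒ r = 2

2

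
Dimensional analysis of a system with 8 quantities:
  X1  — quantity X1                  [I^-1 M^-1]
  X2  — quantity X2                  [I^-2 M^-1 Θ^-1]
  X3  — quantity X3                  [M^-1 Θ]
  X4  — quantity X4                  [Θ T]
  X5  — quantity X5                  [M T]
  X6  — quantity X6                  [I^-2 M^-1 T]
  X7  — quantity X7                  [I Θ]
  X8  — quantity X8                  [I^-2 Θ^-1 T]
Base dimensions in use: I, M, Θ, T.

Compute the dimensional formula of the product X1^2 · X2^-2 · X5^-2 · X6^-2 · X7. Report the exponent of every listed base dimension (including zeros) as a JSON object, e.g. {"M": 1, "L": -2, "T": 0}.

Dimensional matrix (I×M×Θ×T by X1×X2×X3×X4×X5×X6×X7×X8):
  I: [-1 -2  0  0  0 -2  1 -2]
  M: [-1 -1 -1  0  1 -1  0  0]
  Θ: [ 0 -1  1  1  0  0  1 -1]
  T: [ 0  0  0  1  1  1  0  1]
  [I]: (2)·-1+(-2)·-2+(-2)·0+(-2)·-2+(1)·1 = 7
  [M]: (2)·-1+(-2)·-1+(-2)·1+(-2)·-1+(1)·0 = 0
  [Θ]: (2)·0+(-2)·-1+(-2)·0+(-2)·0+(1)·1 = 3
  [T]: (2)·0+(-2)·0+(-2)·1+(-2)·1+(1)·0 = -4
⇒ I^7 Θ^3 T^-4

{"I": 7, "M": 0, "Θ": 3, "T": -4}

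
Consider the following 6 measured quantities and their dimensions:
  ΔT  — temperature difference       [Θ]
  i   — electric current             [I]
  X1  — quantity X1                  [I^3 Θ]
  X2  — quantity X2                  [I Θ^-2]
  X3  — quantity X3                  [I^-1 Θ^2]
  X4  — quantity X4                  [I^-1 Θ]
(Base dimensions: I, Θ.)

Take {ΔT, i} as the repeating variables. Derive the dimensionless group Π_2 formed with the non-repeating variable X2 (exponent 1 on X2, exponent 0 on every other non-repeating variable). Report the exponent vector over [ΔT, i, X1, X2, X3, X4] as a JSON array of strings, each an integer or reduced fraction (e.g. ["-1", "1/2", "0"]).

Dimensional matrix (I×Θ by ΔT×i×X1×X2×X3×X4):
  I: [ 0  1  3  1 -1 -1]
  Θ: [ 1  0  1 -2  2  1]
Row reduction gives pivot columns ΔT,i; rank = 2
Pivot set = {ΔT,i}, free = {X1,X2,X3,X4}
RREF:
  r0: [   1    0    1   -2    2    1]
  r1: [   0    1    3    1   -1   -1]
Fix exponent of X2 at 1, X1 at 0, X3 at 0, X4 at 0; solve each RREF row for its pivot's exponent:
  r0: exp(ΔT) + (-2)·1 = 0 ⇒ exp(ΔT) = 2
  r1: exp(i) + (1)·1 = 0 ⇒ exp(i) = -1
Π_2 = ΔT^2 · i^-1 · X2

["2", "-1", "0", "1", "0", "0"]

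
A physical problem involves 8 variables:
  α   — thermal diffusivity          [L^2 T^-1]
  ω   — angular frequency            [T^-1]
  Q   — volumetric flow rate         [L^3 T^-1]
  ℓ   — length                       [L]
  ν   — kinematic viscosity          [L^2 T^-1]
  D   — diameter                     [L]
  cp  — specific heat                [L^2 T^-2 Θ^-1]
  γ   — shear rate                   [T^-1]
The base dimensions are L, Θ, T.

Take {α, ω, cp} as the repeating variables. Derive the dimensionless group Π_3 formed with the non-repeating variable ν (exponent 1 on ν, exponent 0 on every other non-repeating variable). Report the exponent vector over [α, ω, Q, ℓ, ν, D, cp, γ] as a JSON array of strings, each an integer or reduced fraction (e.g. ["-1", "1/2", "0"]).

["-1", "0", "0", "0", "1", "0", "0", "0"]

Write exponents as rows L,Θ,T / cols α,ω,Q,ℓ,ν,D,cp,γ:
  L: [ 2  0  3  1  2  1  2  0]
  Θ: [ 0  0  0  0  0  0 -1  0]
  T: [-1 -1 -1  0 -1  0 -2 -1]
Echelon form has 3 nonzero rows (pivots: α,ω,cp)
Repeat: α,ω,cp; free: Q,ℓ,ν,D,γ
RREF:
  r0: [   1    0  3/2  1/2    1  1/2    0    0]
  r1: [   0    1 -1/2 -1/2    0 -1/2    0    1]
  r2: [   0    0    0    0    0    0    1    0]
Fix exponent of ν at 1, Q at 0, ℓ at 0, D at 0, γ at 0; solve each RREF row for its pivot's exponent:
  r0: exp(α) + (1)·1 = 0 ⇒ exp(α) = -1
  r1: exp(ω) + (0)·1 = 0 ⇒ exp(ω) = 0
  r2: exp(cp) + (0)·1 = 0 ⇒ exp(cp) = 0
Π_3 = α^-1 · ν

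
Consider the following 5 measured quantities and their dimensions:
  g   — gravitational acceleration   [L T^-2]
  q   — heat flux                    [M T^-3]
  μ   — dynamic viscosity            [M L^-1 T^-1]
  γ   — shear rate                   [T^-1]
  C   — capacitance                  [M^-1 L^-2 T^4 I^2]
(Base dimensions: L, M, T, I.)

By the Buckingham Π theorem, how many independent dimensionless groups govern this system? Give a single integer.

1

Dimensional matrix (L×M×T×I by g×q×μ×γ×C):
  L: [ 1  0 -1  0 -2]
  M: [ 0  1  1  0 -1]
  T: [-2 -3 -1 -1  4]
  I: [ 0  0  0  0  2]
RREF → pivots at {g,q,γ,C} ⇒ r = 4
Π count = n − r = 5 − 4 = 1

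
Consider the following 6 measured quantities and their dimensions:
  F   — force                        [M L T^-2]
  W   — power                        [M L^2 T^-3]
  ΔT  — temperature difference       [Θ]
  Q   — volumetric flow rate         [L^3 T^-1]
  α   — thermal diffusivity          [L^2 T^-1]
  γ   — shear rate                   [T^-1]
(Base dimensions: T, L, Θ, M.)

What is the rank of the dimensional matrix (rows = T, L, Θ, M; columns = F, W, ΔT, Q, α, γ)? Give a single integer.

Dimensional matrix (T×L×Θ×M by F×W×ΔT×Q×α×γ):
  T: [-2 -3  0 -1 -1 -1]
  L: [ 1  2  0  3  2  0]
  Θ: [ 0  0  1  0  0  0]
  M: [ 1  1  0  0  0  0]
RREF → pivots at {F,W,ΔT,Q} ⇒ r = 4

4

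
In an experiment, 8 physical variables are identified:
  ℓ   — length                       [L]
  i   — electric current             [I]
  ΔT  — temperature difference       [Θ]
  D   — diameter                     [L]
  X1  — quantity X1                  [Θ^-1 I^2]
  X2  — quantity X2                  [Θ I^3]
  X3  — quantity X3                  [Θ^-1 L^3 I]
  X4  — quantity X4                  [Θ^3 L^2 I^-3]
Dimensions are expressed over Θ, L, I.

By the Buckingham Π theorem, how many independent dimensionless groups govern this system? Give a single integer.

5

Exponent matrix [Θ,L,I] × [ℓ,i,ΔT,D,X1,X2,X3,X4]:
  Θ: [ 0  0  1  0 -1  1 -1  3]
  L: [ 1  0  0  1  0  0  3  2]
  I: [ 0  1  0  0  2  3  1 -3]
Echelon form has 3 nonzero rows (pivots: ℓ,i,ΔT)
n=8, r=3 ⇒ 5 dimensionless groups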